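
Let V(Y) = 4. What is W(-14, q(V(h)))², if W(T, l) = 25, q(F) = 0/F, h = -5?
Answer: 625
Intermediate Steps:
q(F) = 0
W(-14, q(V(h)))² = 25² = 625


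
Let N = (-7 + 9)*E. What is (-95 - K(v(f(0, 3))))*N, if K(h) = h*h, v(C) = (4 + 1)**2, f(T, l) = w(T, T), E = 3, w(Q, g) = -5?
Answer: -4320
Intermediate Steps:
f(T, l) = -5
v(C) = 25 (v(C) = 5**2 = 25)
K(h) = h**2
N = 6 (N = (-7 + 9)*3 = 2*3 = 6)
(-95 - K(v(f(0, 3))))*N = (-95 - 1*25**2)*6 = (-95 - 1*625)*6 = (-95 - 625)*6 = -720*6 = -4320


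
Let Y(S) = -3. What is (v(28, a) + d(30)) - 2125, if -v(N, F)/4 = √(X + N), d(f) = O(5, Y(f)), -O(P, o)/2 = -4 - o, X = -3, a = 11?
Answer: -2143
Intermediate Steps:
O(P, o) = 8 + 2*o (O(P, o) = -2*(-4 - o) = 8 + 2*o)
d(f) = 2 (d(f) = 8 + 2*(-3) = 8 - 6 = 2)
v(N, F) = -4*√(-3 + N)
(v(28, a) + d(30)) - 2125 = (-4*√(-3 + 28) + 2) - 2125 = (-4*√25 + 2) - 2125 = (-4*5 + 2) - 2125 = (-20 + 2) - 2125 = -18 - 2125 = -2143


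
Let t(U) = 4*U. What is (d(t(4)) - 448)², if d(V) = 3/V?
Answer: 51337225/256 ≈ 2.0054e+5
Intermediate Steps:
(d(t(4)) - 448)² = (3/((4*4)) - 448)² = (3/16 - 448)² = (-7165/16)² = 51337225/256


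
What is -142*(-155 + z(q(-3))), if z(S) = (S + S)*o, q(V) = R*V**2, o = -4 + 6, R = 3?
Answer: 6674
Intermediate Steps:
o = 2
q(V) = 3*V**2
z(S) = 4*S (z(S) = (S + S)*2 = (2*S)*2 = 4*S)
-142*(-155 + z(q(-3))) = -142*(-155 + 4*(3*(-3)**2)) = -142*(-155 + 4*(3*9)) = -142*(-155 + 4*27) = -142*(-155 + 108) = -142*(-47) = 6674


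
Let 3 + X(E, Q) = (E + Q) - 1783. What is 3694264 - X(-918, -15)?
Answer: 3696983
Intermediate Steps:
X(E, Q) = -1786 + E + Q (X(E, Q) = -3 + ((E + Q) - 1783) = -3 + (-1783 + E + Q) = -1786 + E + Q)
3694264 - X(-918, -15) = 3694264 - (-1786 - 918 - 15) = 3694264 - 1*(-2719) = 3694264 + 2719 = 3696983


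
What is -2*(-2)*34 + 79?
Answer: 215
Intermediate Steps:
-2*(-2)*34 + 79 = 4*34 + 79 = 136 + 79 = 215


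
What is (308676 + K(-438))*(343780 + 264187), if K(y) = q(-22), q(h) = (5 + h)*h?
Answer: 187892201350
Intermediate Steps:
q(h) = h*(5 + h)
K(y) = 374 (K(y) = -22*(5 - 22) = -22*(-17) = 374)
(308676 + K(-438))*(343780 + 264187) = (308676 + 374)*(343780 + 264187) = 309050*607967 = 187892201350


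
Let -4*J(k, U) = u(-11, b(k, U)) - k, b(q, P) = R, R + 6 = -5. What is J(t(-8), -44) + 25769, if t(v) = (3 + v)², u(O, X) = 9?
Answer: 25773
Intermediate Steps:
R = -11 (R = -6 - 5 = -11)
b(q, P) = -11
J(k, U) = -9/4 + k/4 (J(k, U) = -(9 - k)/4 = -9/4 + k/4)
J(t(-8), -44) + 25769 = (-9/4 + (3 - 8)²/4) + 25769 = (-9/4 + (¼)*(-5)²) + 25769 = (-9/4 + (¼)*25) + 25769 = (-9/4 + 25/4) + 25769 = 4 + 25769 = 25773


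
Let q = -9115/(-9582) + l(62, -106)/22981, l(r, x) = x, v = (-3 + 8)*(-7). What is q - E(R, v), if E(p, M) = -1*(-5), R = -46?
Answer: -892563587/220203942 ≈ -4.0534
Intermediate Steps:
v = -35 (v = 5*(-7) = -35)
E(p, M) = 5
q = 208456123/220203942 (q = -9115/(-9582) - 106/22981 = -9115*(-1/9582) - 106*1/22981 = 9115/9582 - 106/22981 = 208456123/220203942 ≈ 0.94665)
q - E(R, v) = 208456123/220203942 - 1*5 = 208456123/220203942 - 5 = -892563587/220203942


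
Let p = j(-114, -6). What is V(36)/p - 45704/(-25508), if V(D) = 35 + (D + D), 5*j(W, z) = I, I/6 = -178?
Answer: 8791273/6810636 ≈ 1.2908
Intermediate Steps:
I = -1068 (I = 6*(-178) = -1068)
j(W, z) = -1068/5 (j(W, z) = (⅕)*(-1068) = -1068/5)
V(D) = 35 + 2*D
p = -1068/5 ≈ -213.60
V(36)/p - 45704/(-25508) = (35 + 2*36)/(-1068/5) - 45704/(-25508) = (35 + 72)*(-5/1068) - 45704*(-1/25508) = 107*(-5/1068) + 11426/6377 = -535/1068 + 11426/6377 = 8791273/6810636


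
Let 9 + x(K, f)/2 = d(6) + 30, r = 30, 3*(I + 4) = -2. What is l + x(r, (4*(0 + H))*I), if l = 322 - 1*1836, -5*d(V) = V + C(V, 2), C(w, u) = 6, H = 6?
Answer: -7384/5 ≈ -1476.8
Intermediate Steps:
I = -14/3 (I = -4 + (⅓)*(-2) = -4 - ⅔ = -14/3 ≈ -4.6667)
d(V) = -6/5 - V/5 (d(V) = -(V + 6)/5 = -(6 + V)/5 = -6/5 - V/5)
l = -1514 (l = 322 - 1836 = -1514)
x(K, f) = 186/5 (x(K, f) = -18 + 2*((-6/5 - ⅕*6) + 30) = -18 + 2*((-6/5 - 6/5) + 30) = -18 + 2*(-12/5 + 30) = -18 + 2*(138/5) = -18 + 276/5 = 186/5)
l + x(r, (4*(0 + H))*I) = -1514 + 186/5 = -7384/5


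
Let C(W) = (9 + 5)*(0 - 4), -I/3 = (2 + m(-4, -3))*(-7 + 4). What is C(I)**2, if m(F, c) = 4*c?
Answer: 3136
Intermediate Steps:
I = -90 (I = -3*(2 + 4*(-3))*(-7 + 4) = -3*(2 - 12)*(-3) = -(-30)*(-3) = -3*30 = -90)
C(W) = -56 (C(W) = 14*(-4) = -56)
C(I)**2 = (-56)**2 = 3136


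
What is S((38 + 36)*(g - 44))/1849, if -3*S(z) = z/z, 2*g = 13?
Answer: -1/5547 ≈ -0.00018028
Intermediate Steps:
g = 13/2 (g = (½)*13 = 13/2 ≈ 6.5000)
S(z) = -⅓ (S(z) = -z/(3*z) = -⅓*1 = -⅓)
S((38 + 36)*(g - 44))/1849 = -⅓/1849 = -⅓*1/1849 = -1/5547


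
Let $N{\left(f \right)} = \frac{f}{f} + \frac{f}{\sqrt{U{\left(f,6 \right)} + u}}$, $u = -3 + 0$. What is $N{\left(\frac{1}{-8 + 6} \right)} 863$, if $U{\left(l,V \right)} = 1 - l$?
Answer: $863 + \frac{863 i \sqrt{6}}{6} \approx 863.0 + 352.32 i$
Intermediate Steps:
$u = -3$
$N{\left(f \right)} = 1 + \frac{f}{\sqrt{-2 - f}}$ ($N{\left(f \right)} = \frac{f}{f} + \frac{f}{\sqrt{\left(1 - f\right) - 3}} = 1 + \frac{f}{\sqrt{-2 - f}}$)
$N{\left(\frac{1}{-8 + 6} \right)} 863 = \left(1 + \frac{1}{\left(-8 + 6\right) \sqrt{-2 - \frac{1}{-8 + 6}}}\right) 863 = \left(1 + \frac{1}{\left(-2\right) \sqrt{-2 - \frac{1}{-2}}}\right) 863 = \left(1 - \frac{1}{2 \sqrt{-2 - - \frac{1}{2}}}\right) 863 = \left(1 - \frac{1}{2 \sqrt{-2 + \frac{1}{2}}}\right) 863 = \left(1 - \frac{1}{2 \frac{i \sqrt{6}}{2}}\right) 863 = \left(1 - \frac{\left(- \frac{1}{3}\right) i \sqrt{6}}{2}\right) 863 = \left(1 + \frac{i \sqrt{6}}{6}\right) 863 = 863 + \frac{863 i \sqrt{6}}{6}$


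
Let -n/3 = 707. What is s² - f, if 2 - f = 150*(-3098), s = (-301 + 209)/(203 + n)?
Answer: -427377597946/919681 ≈ -4.6470e+5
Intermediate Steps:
n = -2121 (n = -3*707 = -2121)
s = 46/959 (s = (-301 + 209)/(203 - 2121) = -92/(-1918) = -92*(-1/1918) = 46/959 ≈ 0.047967)
f = 464702 (f = 2 - 150*(-3098) = 2 - 1*(-464700) = 2 + 464700 = 464702)
s² - f = (46/959)² - 1*464702 = 2116/919681 - 464702 = -427377597946/919681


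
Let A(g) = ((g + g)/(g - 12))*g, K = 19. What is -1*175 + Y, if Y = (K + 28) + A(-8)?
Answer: -672/5 ≈ -134.40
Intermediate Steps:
A(g) = 2*g²/(-12 + g) (A(g) = ((2*g)/(-12 + g))*g = (2*g/(-12 + g))*g = 2*g²/(-12 + g))
Y = 203/5 (Y = (19 + 28) + 2*(-8)²/(-12 - 8) = 47 + 2*64/(-20) = 47 + 2*64*(-1/20) = 47 - 32/5 = 203/5 ≈ 40.600)
-1*175 + Y = -1*175 + 203/5 = -175 + 203/5 = -672/5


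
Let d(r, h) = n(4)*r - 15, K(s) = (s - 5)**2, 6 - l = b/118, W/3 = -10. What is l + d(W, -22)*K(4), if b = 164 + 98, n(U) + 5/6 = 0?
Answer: 813/59 ≈ 13.780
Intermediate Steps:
n(U) = -5/6 (n(U) = -5/6 + 0 = -5/6)
W = -30 (W = 3*(-10) = -30)
b = 262
l = 223/59 (l = 6 - 262/118 = 6 - 1*131/59 = 6 - 131/59 = 223/59 ≈ 3.7797)
K(s) = (-5 + s)**2
d(r, h) = -15 - 5*r/6 (d(r, h) = -5*r/6 - 15 = -15 - 5*r/6)
l + d(W, -22)*K(4) = 223/59 + (-15 - 5/6*(-30))*(-5 + 4)**2 = 223/59 + (-15 + 25)*(-1)**2 = 223/59 + 10*1 = 223/59 + 10 = 813/59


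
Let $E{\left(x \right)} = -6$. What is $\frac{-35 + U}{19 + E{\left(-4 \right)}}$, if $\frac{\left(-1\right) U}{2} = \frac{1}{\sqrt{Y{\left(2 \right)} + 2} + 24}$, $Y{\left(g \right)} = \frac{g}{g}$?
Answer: $- \frac{6701}{2483} + \frac{2 \sqrt{3}}{7449} \approx -2.6983$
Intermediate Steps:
$Y{\left(g \right)} = 1$
$U = - \frac{2}{24 + \sqrt{3}}$ ($U = - \frac{2}{\sqrt{1 + 2} + 24} = - \frac{2}{\sqrt{3} + 24} = - \frac{2}{24 + \sqrt{3}} \approx -0.077724$)
$\frac{-35 + U}{19 + E{\left(-4 \right)}} = \frac{-35 - \left(\frac{16}{191} - \frac{2 \sqrt{3}}{573}\right)}{19 - 6} = \frac{- \frac{6701}{191} + \frac{2 \sqrt{3}}{573}}{13} = \left(- \frac{6701}{191} + \frac{2 \sqrt{3}}{573}\right) \frac{1}{13} = - \frac{6701}{2483} + \frac{2 \sqrt{3}}{7449}$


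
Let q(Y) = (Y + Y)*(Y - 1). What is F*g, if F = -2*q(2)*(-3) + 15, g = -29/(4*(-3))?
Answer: 377/4 ≈ 94.250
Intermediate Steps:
q(Y) = 2*Y*(-1 + Y) (q(Y) = (2*Y)*(-1 + Y) = 2*Y*(-1 + Y))
g = 29/12 (g = -29/(-12) = -29*(-1/12) = 29/12 ≈ 2.4167)
F = 39 (F = -4*2*(-1 + 2)*(-3) + 15 = -4*2*(-3) + 15 = -2*4*(-3) + 15 = -8*(-3) + 15 = 24 + 15 = 39)
F*g = 39*(29/12) = 377/4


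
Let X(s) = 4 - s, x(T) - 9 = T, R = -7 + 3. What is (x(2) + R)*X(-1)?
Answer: 35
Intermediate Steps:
R = -4
x(T) = 9 + T
(x(2) + R)*X(-1) = ((9 + 2) - 4)*(4 - 1*(-1)) = (11 - 4)*(4 + 1) = 7*5 = 35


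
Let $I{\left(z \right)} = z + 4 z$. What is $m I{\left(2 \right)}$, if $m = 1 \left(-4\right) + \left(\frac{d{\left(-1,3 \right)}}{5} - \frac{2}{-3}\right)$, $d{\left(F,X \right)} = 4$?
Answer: $- \frac{76}{3} \approx -25.333$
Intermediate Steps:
$I{\left(z \right)} = 5 z$
$m = - \frac{38}{15}$ ($m = 1 \left(-4\right) + \left(\frac{4}{5} - \frac{2}{-3}\right) = -4 + \left(4 \cdot \frac{1}{5} - - \frac{2}{3}\right) = -4 + \left(\frac{4}{5} + \frac{2}{3}\right) = -4 + \frac{22}{15} = - \frac{38}{15} \approx -2.5333$)
$m I{\left(2 \right)} = - \frac{38 \cdot 5 \cdot 2}{15} = \left(- \frac{38}{15}\right) 10 = - \frac{76}{3}$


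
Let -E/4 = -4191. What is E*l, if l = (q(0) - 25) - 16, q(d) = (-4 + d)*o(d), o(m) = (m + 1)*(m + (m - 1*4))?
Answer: -419100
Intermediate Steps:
o(m) = (1 + m)*(-4 + 2*m) (o(m) = (1 + m)*(m + (m - 4)) = (1 + m)*(m + (-4 + m)) = (1 + m)*(-4 + 2*m))
E = 16764 (E = -4*(-4191) = 16764)
q(d) = (-4 + d)*(-4 - 2*d + 2*d**2)
l = -25 (l = (-2*(-4 + 0)*(2 + 0 - 1*0**2) - 25) - 16 = (-2*(-4)*(2 + 0 - 1*0) - 25) - 16 = (-2*(-4)*(2 + 0 + 0) - 25) - 16 = (-2*(-4)*2 - 25) - 16 = (16 - 25) - 16 = -9 - 16 = -25)
E*l = 16764*(-25) = -419100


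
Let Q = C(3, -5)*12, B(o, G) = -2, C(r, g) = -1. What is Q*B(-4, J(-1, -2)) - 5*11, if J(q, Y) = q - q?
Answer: -31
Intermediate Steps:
J(q, Y) = 0
Q = -12 (Q = -1*12 = -12)
Q*B(-4, J(-1, -2)) - 5*11 = -12*(-2) - 5*11 = 24 - 55 = -31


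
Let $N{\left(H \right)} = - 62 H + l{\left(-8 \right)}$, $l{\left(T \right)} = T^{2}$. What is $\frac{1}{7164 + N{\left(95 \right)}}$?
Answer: $\frac{1}{1338} \approx 0.00074738$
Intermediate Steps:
$N{\left(H \right)} = 64 - 62 H$ ($N{\left(H \right)} = - 62 H + \left(-8\right)^{2} = - 62 H + 64 = 64 - 62 H$)
$\frac{1}{7164 + N{\left(95 \right)}} = \frac{1}{7164 + \left(64 - 5890\right)} = \frac{1}{7164 - 5826} = \frac{1}{1338}$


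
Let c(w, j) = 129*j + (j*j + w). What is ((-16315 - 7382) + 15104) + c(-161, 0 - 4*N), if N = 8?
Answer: -11858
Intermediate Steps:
c(w, j) = w + j² + 129*j (c(w, j) = 129*j + (j² + w) = 129*j + (w + j²) = w + j² + 129*j)
((-16315 - 7382) + 15104) + c(-161, 0 - 4*N) = ((-16315 - 7382) + 15104) + (-161 + (0 - 4*8)² + 129*(0 - 4*8)) = (-23697 + 15104) + (-161 + (0 - 32)² + 129*(0 - 32)) = -8593 + (-161 + (-32)² + 129*(-32)) = -8593 + (-161 + 1024 - 4128) = -8593 - 3265 = -11858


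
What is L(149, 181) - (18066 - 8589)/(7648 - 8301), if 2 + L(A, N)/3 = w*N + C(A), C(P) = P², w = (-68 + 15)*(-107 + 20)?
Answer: 1678461087/653 ≈ 2.5704e+6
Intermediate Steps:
w = 4611 (w = -53*(-87) = 4611)
L(A, N) = -6 + 3*A² + 13833*N (L(A, N) = -6 + 3*(4611*N + A²) = -6 + 3*(A² + 4611*N) = -6 + (3*A² + 13833*N) = -6 + 3*A² + 13833*N)
L(149, 181) - (18066 - 8589)/(7648 - 8301) = (-6 + 3*149² + 13833*181) - (18066 - 8589)/(7648 - 8301) = (-6 + 3*22201 + 2503773) - 9477/(-653) = (-6 + 66603 + 2503773) - 9477*(-1)/653 = 2570370 - 1*(-9477/653) = 2570370 + 9477/653 = 1678461087/653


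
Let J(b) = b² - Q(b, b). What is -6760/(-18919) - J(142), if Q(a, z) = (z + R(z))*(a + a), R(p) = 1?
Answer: 386862472/18919 ≈ 20448.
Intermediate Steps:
Q(a, z) = 2*a*(1 + z) (Q(a, z) = (z + 1)*(a + a) = (1 + z)*(2*a) = 2*a*(1 + z))
J(b) = b² - 2*b*(1 + b)
-6760/(-18919) - J(142) = -6760/(-18919) - 142*(-2 - 1*142) = -6760*(-1/18919) - 142*(-2 - 142) = 6760/18919 - 142*(-144) = 6760/18919 - 1*(-20448) = 6760/18919 + 20448 = 386862472/18919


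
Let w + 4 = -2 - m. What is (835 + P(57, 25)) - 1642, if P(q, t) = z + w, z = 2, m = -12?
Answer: -799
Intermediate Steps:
w = 6 (w = -4 + (-2 - 1*(-12)) = -4 + (-2 + 12) = -4 + 10 = 6)
P(q, t) = 8 (P(q, t) = 2 + 6 = 8)
(835 + P(57, 25)) - 1642 = (835 + 8) - 1642 = 843 - 1642 = -799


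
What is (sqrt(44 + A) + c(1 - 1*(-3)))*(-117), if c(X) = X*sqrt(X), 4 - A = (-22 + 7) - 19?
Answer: -936 - 117*sqrt(82) ≈ -1995.5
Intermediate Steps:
A = 38 (A = 4 - ((-22 + 7) - 19) = 4 - (-15 - 19) = 4 - 1*(-34) = 4 + 34 = 38)
c(X) = X**(3/2)
(sqrt(44 + A) + c(1 - 1*(-3)))*(-117) = (sqrt(44 + 38) + (1 - 1*(-3))**(3/2))*(-117) = (sqrt(82) + (1 + 3)**(3/2))*(-117) = (sqrt(82) + 4**(3/2))*(-117) = (sqrt(82) + 8)*(-117) = (8 + sqrt(82))*(-117) = -936 - 117*sqrt(82)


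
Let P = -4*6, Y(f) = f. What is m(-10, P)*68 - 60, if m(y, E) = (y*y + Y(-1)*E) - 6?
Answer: 7964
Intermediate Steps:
P = -24
m(y, E) = -6 + y**2 - E (m(y, E) = (y*y - E) - 6 = (y**2 - E) - 6 = -6 + y**2 - E)
m(-10, P)*68 - 60 = (-6 + (-10)**2 - 1*(-24))*68 - 60 = (-6 + 100 + 24)*68 - 60 = 118*68 - 60 = 8024 - 60 = 7964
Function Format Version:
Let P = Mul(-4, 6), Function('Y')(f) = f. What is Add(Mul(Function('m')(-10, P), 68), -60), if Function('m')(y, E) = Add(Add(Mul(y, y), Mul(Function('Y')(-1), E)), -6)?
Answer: 7964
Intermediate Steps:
P = -24
Function('m')(y, E) = Add(-6, Pow(y, 2), Mul(-1, E)) (Function('m')(y, E) = Add(Add(Mul(y, y), Mul(-1, E)), -6) = Add(Add(Pow(y, 2), Mul(-1, E)), -6) = Add(-6, Pow(y, 2), Mul(-1, E)))
Add(Mul(Function('m')(-10, P), 68), -60) = Add(Mul(Add(-6, Pow(-10, 2), Mul(-1, -24)), 68), -60) = Add(Mul(Add(-6, 100, 24), 68), -60) = Add(Mul(118, 68), -60) = Add(8024, -60) = 7964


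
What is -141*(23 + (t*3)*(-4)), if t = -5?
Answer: -11703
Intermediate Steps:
-141*(23 + (t*3)*(-4)) = -141*(23 - 5*3*(-4)) = -141*(23 - 15*(-4)) = -141*(23 + 60) = -141*83 = -11703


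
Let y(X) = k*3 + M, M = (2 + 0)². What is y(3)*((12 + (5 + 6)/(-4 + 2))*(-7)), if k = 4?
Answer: -728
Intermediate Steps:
M = 4 (M = 2² = 4)
y(X) = 16 (y(X) = 4*3 + 4 = 12 + 4 = 16)
y(3)*((12 + (5 + 6)/(-4 + 2))*(-7)) = 16*((12 + (5 + 6)/(-4 + 2))*(-7)) = 16*((12 + 11/(-2))*(-7)) = 16*((12 + 11*(-½))*(-7)) = 16*((12 - 11/2)*(-7)) = 16*((13/2)*(-7)) = 16*(-91/2) = -728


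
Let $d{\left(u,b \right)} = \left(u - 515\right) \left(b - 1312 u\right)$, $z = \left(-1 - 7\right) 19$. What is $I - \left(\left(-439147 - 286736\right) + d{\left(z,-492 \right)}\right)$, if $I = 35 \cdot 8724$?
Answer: $133718867$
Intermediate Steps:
$z = -152$ ($z = \left(-8\right) 19 = -152$)
$d{\left(u,b \right)} = \left(-515 + u\right) \left(b - 1312 u\right)$
$I = 305340$
$I - \left(\left(-439147 - 286736\right) + d{\left(z,-492 \right)}\right) = 305340 - \left(\left(-439147 - 286736\right) - \left(102375196 + 30312448\right)\right) = 305340 - \left(\left(-439147 - 286736\right) + \left(\left(-1312\right) 23104 + 253380 - 102703360 + 74784\right)\right) = 305340 - \left(-725883 + \left(-30312448 + 253380 - 102703360 + 74784\right)\right) = 305340 - \left(-725883 - 132687644\right) = 305340 - -133413527 = 305340 + 133413527 = 133718867$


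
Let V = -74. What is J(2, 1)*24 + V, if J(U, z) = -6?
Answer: -218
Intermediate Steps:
J(2, 1)*24 + V = -6*24 - 74 = -144 - 74 = -218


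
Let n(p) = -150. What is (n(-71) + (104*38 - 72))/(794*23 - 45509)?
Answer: -3730/27247 ≈ -0.13690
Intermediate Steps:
(n(-71) + (104*38 - 72))/(794*23 - 45509) = (-150 + (104*38 - 72))/(794*23 - 45509) = (-150 + (3952 - 72))/(18262 - 45509) = (-150 + 3880)/(-27247) = 3730*(-1/27247) = -3730/27247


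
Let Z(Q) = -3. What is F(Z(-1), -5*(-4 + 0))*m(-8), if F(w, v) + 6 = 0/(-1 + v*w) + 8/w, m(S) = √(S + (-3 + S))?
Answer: -26*I*√19/3 ≈ -37.777*I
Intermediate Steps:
m(S) = √(-3 + 2*S)
F(w, v) = -6 + 8/w (F(w, v) = -6 + (0/(-1 + v*w) + 8/w) = -6 + (0 + 8/w) = -6 + 8/w)
F(Z(-1), -5*(-4 + 0))*m(-8) = (-6 + 8/(-3))*√(-3 + 2*(-8)) = (-6 + 8*(-⅓))*√(-3 - 16) = (-6 - 8/3)*√(-19) = -26*I*√19/3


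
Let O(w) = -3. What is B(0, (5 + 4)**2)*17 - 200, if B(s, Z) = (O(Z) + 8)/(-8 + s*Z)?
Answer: -1685/8 ≈ -210.63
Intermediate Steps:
B(s, Z) = 5/(-8 + Z*s) (B(s, Z) = (-3 + 8)/(-8 + s*Z) = 5/(-8 + Z*s))
B(0, (5 + 4)**2)*17 - 200 = (5/(-8 + (5 + 4)**2*0))*17 - 200 = (5/(-8 + 9**2*0))*17 - 200 = (5/(-8 + 81*0))*17 - 200 = (5/(-8 + 0))*17 - 200 = (5/(-8))*17 - 200 = (5*(-1/8))*17 - 200 = -5/8*17 - 200 = -85/8 - 200 = -1685/8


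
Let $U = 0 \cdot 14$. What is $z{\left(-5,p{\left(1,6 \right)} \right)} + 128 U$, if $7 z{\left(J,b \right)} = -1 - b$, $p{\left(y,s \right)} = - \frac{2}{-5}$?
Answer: $- \frac{1}{5} \approx -0.2$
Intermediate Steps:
$p{\left(y,s \right)} = \frac{2}{5}$ ($p{\left(y,s \right)} = \left(-2\right) \left(- \frac{1}{5}\right) = \frac{2}{5}$)
$z{\left(J,b \right)} = - \frac{1}{7} - \frac{b}{7}$ ($z{\left(J,b \right)} = \frac{-1 - b}{7} = - \frac{1}{7} - \frac{b}{7}$)
$U = 0$
$z{\left(-5,p{\left(1,6 \right)} \right)} + 128 U = \left(- \frac{1}{7} - \frac{2}{35}\right) + 128 \cdot 0 = \left(- \frac{1}{7} - \frac{2}{35}\right) + 0 = - \frac{1}{5} + 0 = - \frac{1}{5}$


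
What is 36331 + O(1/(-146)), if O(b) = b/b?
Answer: 36332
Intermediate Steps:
O(b) = 1
36331 + O(1/(-146)) = 36331 + 1 = 36332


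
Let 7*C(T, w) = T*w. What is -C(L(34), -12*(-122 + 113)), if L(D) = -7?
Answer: 108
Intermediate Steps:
C(T, w) = T*w/7 (C(T, w) = (T*w)/7 = T*w/7)
-C(L(34), -12*(-122 + 113)) = -(-7)*(-12*(-122 + 113))/7 = -(-7)*(-12*(-9))/7 = -(-7)*108/7 = -1*(-108) = 108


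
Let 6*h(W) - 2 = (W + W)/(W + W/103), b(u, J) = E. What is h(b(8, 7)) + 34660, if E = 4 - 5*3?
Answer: 3604709/104 ≈ 34661.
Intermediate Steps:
E = -11 (E = 4 - 15 = -11)
b(u, J) = -11
h(W) = 69/104 (h(W) = 1/3 + ((W + W)/(W + W/103))/6 = 1/3 + ((2*W)/(W + W*(1/103)))/6 = 1/3 + ((2*W)/(W + W/103))/6 = 1/3 + ((2*W)/((104*W/103)))/6 = 1/3 + ((2*W)*(103/(104*W)))/6 = 1/3 + (1/6)*(103/52) = 1/3 + 103/312 = 69/104)
h(b(8, 7)) + 34660 = 69/104 + 34660 = 3604709/104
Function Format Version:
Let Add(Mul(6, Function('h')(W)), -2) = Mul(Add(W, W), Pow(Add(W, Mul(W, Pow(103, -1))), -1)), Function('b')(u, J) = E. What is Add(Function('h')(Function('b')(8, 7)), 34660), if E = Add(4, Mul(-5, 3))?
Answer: Rational(3604709, 104) ≈ 34661.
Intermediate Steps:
E = -11 (E = Add(4, -15) = -11)
Function('b')(u, J) = -11
Function('h')(W) = Rational(69, 104) (Function('h')(W) = Add(Rational(1, 3), Mul(Rational(1, 6), Mul(Add(W, W), Pow(Add(W, Mul(W, Pow(103, -1))), -1)))) = Add(Rational(1, 3), Mul(Rational(1, 6), Mul(Mul(2, W), Pow(Add(W, Mul(W, Rational(1, 103))), -1)))) = Add(Rational(1, 3), Mul(Rational(1, 6), Mul(Mul(2, W), Pow(Add(W, Mul(Rational(1, 103), W)), -1)))) = Add(Rational(1, 3), Mul(Rational(1, 6), Mul(Mul(2, W), Pow(Mul(Rational(104, 103), W), -1)))) = Add(Rational(1, 3), Mul(Rational(1, 6), Mul(Mul(2, W), Mul(Rational(103, 104), Pow(W, -1))))) = Add(Rational(1, 3), Mul(Rational(1, 6), Rational(103, 52))) = Add(Rational(1, 3), Rational(103, 312)) = Rational(69, 104))
Add(Function('h')(Function('b')(8, 7)), 34660) = Add(Rational(69, 104), 34660) = Rational(3604709, 104)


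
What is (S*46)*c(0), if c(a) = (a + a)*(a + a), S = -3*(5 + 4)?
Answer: 0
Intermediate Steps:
S = -27 (S = -3*9 = -27)
c(a) = 4*a² (c(a) = (2*a)*(2*a) = 4*a²)
(S*46)*c(0) = (-27*46)*(4*0²) = -4968*0 = -1242*0 = 0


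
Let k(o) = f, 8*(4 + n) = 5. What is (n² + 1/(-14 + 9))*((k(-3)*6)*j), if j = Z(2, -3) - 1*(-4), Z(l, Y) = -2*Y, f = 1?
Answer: 10743/16 ≈ 671.44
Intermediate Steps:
n = -27/8 (n = -4 + (⅛)*5 = -4 + 5/8 = -27/8 ≈ -3.3750)
k(o) = 1
j = 10 (j = -2*(-3) - 1*(-4) = 6 + 4 = 10)
(n² + 1/(-14 + 9))*((k(-3)*6)*j) = ((-27/8)² + 1/(-14 + 9))*((1*6)*10) = (729/64 + 1/(-5))*(6*10) = (729/64 - ⅕)*60 = (3581/320)*60 = 10743/16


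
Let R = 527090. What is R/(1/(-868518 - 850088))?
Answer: -905860036540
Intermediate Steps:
R/(1/(-868518 - 850088)) = 527090/(1/(-868518 - 850088)) = 527090/(1/(-1718606)) = 527090/(-1/1718606) = 527090*(-1718606) = -905860036540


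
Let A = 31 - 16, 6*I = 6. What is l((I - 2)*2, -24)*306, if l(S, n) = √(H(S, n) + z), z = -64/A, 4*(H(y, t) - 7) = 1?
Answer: 51*√2685/5 ≈ 528.53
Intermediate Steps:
I = 1 (I = (⅙)*6 = 1)
A = 15
H(y, t) = 29/4 (H(y, t) = 7 + (¼)*1 = 7 + ¼ = 29/4)
z = -64/15 ≈ -4.2667
l(S, n) = √2685/30 (l(S, n) = √(29/4 - 64/15) = √(179/60) = √2685/30)
l((I - 2)*2, -24)*306 = (√2685/30)*306 = 51*√2685/5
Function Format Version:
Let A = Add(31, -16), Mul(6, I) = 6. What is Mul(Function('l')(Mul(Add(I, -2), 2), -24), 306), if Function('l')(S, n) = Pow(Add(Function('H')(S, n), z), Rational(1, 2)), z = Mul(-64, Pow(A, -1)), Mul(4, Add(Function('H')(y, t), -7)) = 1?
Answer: Mul(Rational(51, 5), Pow(2685, Rational(1, 2))) ≈ 528.53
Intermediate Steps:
I = 1 (I = Mul(Rational(1, 6), 6) = 1)
A = 15
Function('H')(y, t) = Rational(29, 4) (Function('H')(y, t) = Add(7, Mul(Rational(1, 4), 1)) = Add(7, Rational(1, 4)) = Rational(29, 4))
z = Rational(-64, 15) (z = Mul(-64, Pow(15, -1)) = Mul(-64, Rational(1, 15)) = Rational(-64, 15) ≈ -4.2667)
Function('l')(S, n) = Mul(Rational(1, 30), Pow(2685, Rational(1, 2))) (Function('l')(S, n) = Pow(Add(Rational(29, 4), Rational(-64, 15)), Rational(1, 2)) = Pow(Rational(179, 60), Rational(1, 2)) = Mul(Rational(1, 30), Pow(2685, Rational(1, 2))))
Mul(Function('l')(Mul(Add(I, -2), 2), -24), 306) = Mul(Mul(Rational(1, 30), Pow(2685, Rational(1, 2))), 306) = Mul(Rational(51, 5), Pow(2685, Rational(1, 2)))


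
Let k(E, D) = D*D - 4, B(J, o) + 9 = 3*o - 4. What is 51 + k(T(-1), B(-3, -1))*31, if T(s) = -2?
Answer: 7863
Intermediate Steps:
B(J, o) = -13 + 3*o (B(J, o) = -9 + (3*o - 4) = -9 + (-4 + 3*o) = -13 + 3*o)
k(E, D) = -4 + D² (k(E, D) = D² - 4 = -4 + D²)
51 + k(T(-1), B(-3, -1))*31 = 51 + (-4 + (-13 + 3*(-1))²)*31 = 51 + (-4 + (-13 - 3)²)*31 = 51 + (-4 + (-16)²)*31 = 51 + (-4 + 256)*31 = 51 + 252*31 = 51 + 7812 = 7863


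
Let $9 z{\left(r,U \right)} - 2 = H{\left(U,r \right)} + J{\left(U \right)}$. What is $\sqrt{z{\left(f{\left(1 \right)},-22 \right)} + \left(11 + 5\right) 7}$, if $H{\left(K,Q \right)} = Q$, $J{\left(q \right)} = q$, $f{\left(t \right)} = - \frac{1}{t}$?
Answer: $\frac{\sqrt{987}}{3} \approx 10.472$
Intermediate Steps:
$z{\left(r,U \right)} = \frac{2}{9} + \frac{U}{9} + \frac{r}{9}$ ($z{\left(r,U \right)} = \frac{2}{9} + \frac{r + U}{9} = \frac{2}{9} + \frac{U + r}{9} = \frac{2}{9} + \left(\frac{U}{9} + \frac{r}{9}\right) = \frac{2}{9} + \frac{U}{9} + \frac{r}{9}$)
$\sqrt{z{\left(f{\left(1 \right)},-22 \right)} + \left(11 + 5\right) 7} = \sqrt{\left(\frac{2}{9} + \frac{1}{9} \left(-22\right) + \frac{\left(-1\right) 1^{-1}}{9}\right) + \left(11 + 5\right) 7} = \sqrt{\left(\frac{2}{9} - \frac{22}{9} + \frac{\left(-1\right) 1}{9}\right) + 16 \cdot 7} = \sqrt{\left(\frac{2}{9} - \frac{22}{9} + \frac{1}{9} \left(-1\right)\right) + 112} = \sqrt{\left(\frac{2}{9} - \frac{22}{9} - \frac{1}{9}\right) + 112} = \sqrt{- \frac{7}{3} + 112} = \sqrt{\frac{329}{3}} = \frac{\sqrt{987}}{3}$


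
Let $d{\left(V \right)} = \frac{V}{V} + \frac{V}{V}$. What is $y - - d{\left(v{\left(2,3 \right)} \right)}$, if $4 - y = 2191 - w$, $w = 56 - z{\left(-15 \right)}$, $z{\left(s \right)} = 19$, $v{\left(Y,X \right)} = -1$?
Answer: $-2148$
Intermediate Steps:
$d{\left(V \right)} = 2$ ($d{\left(V \right)} = 1 + 1 = 2$)
$w = 37$ ($w = 56 - 19 = 37$)
$y = -2150$ ($y = 4 - \left(2191 - 37\right) = 4 - 2154 = -2150$)
$y - - d{\left(v{\left(2,3 \right)} \right)} = -2150 - \left(-1\right) 2 = -2150 - -2 = -2150 + 2 = -2148$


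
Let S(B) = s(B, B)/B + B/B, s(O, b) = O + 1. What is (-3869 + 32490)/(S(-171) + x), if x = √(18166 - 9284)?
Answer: -1668919131/259602281 + 836906661*√8882/259602281 ≈ 297.40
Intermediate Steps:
s(O, b) = 1 + O
x = √8882 ≈ 94.244
S(B) = 1 + (1 + B)/B (S(B) = (1 + B)/B + B/B = (1 + B)/B + 1 = 1 + (1 + B)/B)
(-3869 + 32490)/(S(-171) + x) = (-3869 + 32490)/((2 + 1/(-171)) + √8882) = 28621/((2 - 1/171) + √8882) = 28621/(341/171 + √8882)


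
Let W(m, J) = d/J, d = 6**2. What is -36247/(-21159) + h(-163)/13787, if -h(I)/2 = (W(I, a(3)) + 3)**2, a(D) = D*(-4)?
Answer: 36247/21159 ≈ 1.7131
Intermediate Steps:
a(D) = -4*D
d = 36
W(m, J) = 36/J
h(I) = 0 (h(I) = -2*(36/((-4*3)) + 3)**2 = -2*(36/(-12) + 3)**2 = -2*(36*(-1/12) + 3)**2 = -2*(-3 + 3)**2 = -2*0**2 = -2*0 = 0)
-36247/(-21159) + h(-163)/13787 = -36247/(-21159) + 0/13787 = -36247*(-1/21159) + 0*(1/13787) = 36247/21159 + 0 = 36247/21159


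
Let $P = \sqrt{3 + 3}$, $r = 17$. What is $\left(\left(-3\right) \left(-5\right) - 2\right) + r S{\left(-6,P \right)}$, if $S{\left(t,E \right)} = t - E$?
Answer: $-89 - 17 \sqrt{6} \approx -130.64$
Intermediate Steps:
$P = \sqrt{6} \approx 2.4495$
$\left(\left(-3\right) \left(-5\right) - 2\right) + r S{\left(-6,P \right)} = \left(\left(-3\right) \left(-5\right) - 2\right) + 17 \left(-6 - \sqrt{6}\right) = \left(15 - 2\right) - \left(102 + 17 \sqrt{6}\right) = 13 - \left(102 + 17 \sqrt{6}\right) = -89 - 17 \sqrt{6}$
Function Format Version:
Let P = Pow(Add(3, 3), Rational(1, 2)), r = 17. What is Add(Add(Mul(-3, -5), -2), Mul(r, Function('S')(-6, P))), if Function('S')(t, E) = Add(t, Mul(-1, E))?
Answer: Add(-89, Mul(-17, Pow(6, Rational(1, 2)))) ≈ -130.64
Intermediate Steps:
P = Pow(6, Rational(1, 2)) ≈ 2.4495
Add(Add(Mul(-3, -5), -2), Mul(r, Function('S')(-6, P))) = Add(Add(Mul(-3, -5), -2), Mul(17, Add(-6, Mul(-1, Pow(6, Rational(1, 2)))))) = Add(Add(15, -2), Add(-102, Mul(-17, Pow(6, Rational(1, 2))))) = Add(13, Add(-102, Mul(-17, Pow(6, Rational(1, 2))))) = Add(-89, Mul(-17, Pow(6, Rational(1, 2))))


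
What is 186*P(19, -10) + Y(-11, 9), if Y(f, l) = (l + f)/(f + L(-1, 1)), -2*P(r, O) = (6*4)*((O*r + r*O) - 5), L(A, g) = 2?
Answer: 7733882/9 ≈ 8.5932e+5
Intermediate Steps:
P(r, O) = 60 - 24*O*r (P(r, O) = -6*4*((O*r + r*O) - 5)/2 = -12*((O*r + O*r) - 5) = -12*(2*O*r - 5) = -12*(-5 + 2*O*r) = -(-120 + 48*O*r)/2 = 60 - 24*O*r)
Y(f, l) = (f + l)/(2 + f) (Y(f, l) = (l + f)/(f + 2) = (f + l)/(2 + f))
186*P(19, -10) + Y(-11, 9) = 186*(60 - 24*(-10)*19) + (-11 + 9)/(2 - 11) = 186*(60 + 4560) - 2/(-9) = 186*4620 - ⅑*(-2) = 859320 + 2/9 = 7733882/9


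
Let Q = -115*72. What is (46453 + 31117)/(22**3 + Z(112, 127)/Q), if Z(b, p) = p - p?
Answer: 38785/5324 ≈ 7.2849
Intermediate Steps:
Q = -8280
Z(b, p) = 0
(46453 + 31117)/(22**3 + Z(112, 127)/Q) = (46453 + 31117)/(22**3 + 0/(-8280)) = 77570/(10648 + 0*(-1/8280)) = 77570/(10648 + 0) = 77570/10648 = 77570*(1/10648) = 38785/5324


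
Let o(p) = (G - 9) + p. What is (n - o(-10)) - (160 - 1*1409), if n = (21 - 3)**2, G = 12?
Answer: 1580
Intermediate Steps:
n = 324 (n = 18**2 = 324)
o(p) = 3 + p (o(p) = (12 - 9) + p = 3 + p)
(n - o(-10)) - (160 - 1*1409) = (324 - (3 - 10)) - (160 - 1*1409) = (324 - 1*(-7)) - (160 - 1409) = (324 + 7) - 1*(-1249) = 331 + 1249 = 1580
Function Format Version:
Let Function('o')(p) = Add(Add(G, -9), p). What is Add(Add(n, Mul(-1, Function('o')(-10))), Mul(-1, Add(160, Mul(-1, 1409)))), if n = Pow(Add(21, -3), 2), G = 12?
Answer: 1580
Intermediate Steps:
n = 324 (n = Pow(18, 2) = 324)
Function('o')(p) = Add(3, p) (Function('o')(p) = Add(Add(12, -9), p) = Add(3, p))
Add(Add(n, Mul(-1, Function('o')(-10))), Mul(-1, Add(160, Mul(-1, 1409)))) = Add(Add(324, Mul(-1, Add(3, -10))), Mul(-1, Add(160, Mul(-1, 1409)))) = Add(Add(324, Mul(-1, -7)), Mul(-1, Add(160, -1409))) = Add(Add(324, 7), Mul(-1, -1249)) = Add(331, 1249) = 1580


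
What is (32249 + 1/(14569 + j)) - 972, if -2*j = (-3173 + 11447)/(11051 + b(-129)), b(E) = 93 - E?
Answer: 5136690530673/164232200 ≈ 31277.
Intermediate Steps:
j = -4137/11273 (j = -(-3173 + 11447)/(2*(11051 + (93 - 1*(-129)))) = -4137/(11051 + (93 + 129)) = -4137/(11051 + 222) = -4137/11273 ≈ -0.36698)
(32249 + 1/(14569 + j)) - 972 = (32249 + 1/(14569 - 4137/11273)) - 972 = (32249 + 1/(164232200/11273)) - 972 = (32249 + 11273/164232200) - 972 = 5296324229073/164232200 - 972 = 5136690530673/164232200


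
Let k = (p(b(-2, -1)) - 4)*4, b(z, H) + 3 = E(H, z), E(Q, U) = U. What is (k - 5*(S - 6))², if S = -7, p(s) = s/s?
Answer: 2809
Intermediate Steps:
b(z, H) = -3 + z
p(s) = 1
k = -12 (k = (1 - 4)*4 = -3*4 = -12)
(k - 5*(S - 6))² = (-12 - 5*(-7 - 6))² = (-12 - 5*(-13))² = (-12 + 65)² = 53² = 2809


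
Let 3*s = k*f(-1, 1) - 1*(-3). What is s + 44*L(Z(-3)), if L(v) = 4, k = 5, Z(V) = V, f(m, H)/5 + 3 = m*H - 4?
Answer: 331/3 ≈ 110.33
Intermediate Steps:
f(m, H) = -35 + 5*H*m (f(m, H) = -15 + 5*(m*H - 4) = -15 + 5*(H*m - 4) = -15 + 5*(-4 + H*m) = -15 + (-20 + 5*H*m) = -35 + 5*H*m)
s = -197/3 (s = (5*(-35 + 5*1*(-1)) - 1*(-3))/3 = (5*(-35 - 5) + 3)/3 = (5*(-40) + 3)/3 = (-200 + 3)/3 = (⅓)*(-197) = -197/3 ≈ -65.667)
s + 44*L(Z(-3)) = -197/3 + 44*4 = -197/3 + 176 = 331/3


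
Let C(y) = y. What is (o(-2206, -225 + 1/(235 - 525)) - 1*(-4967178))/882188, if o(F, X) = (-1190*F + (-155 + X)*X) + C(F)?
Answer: 645519144651/74192010800 ≈ 8.7007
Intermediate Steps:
o(F, X) = -1189*F + X*(-155 + X) (o(F, X) = (-1190*F + (-155 + X)*X) + F = (-1190*F + X*(-155 + X)) + F = -1189*F + X*(-155 + X))
(o(-2206, -225 + 1/(235 - 525)) - 1*(-4967178))/882188 = (((-225 + 1/(235 - 525))**2 - 1189*(-2206) - 155*(-225 + 1/(235 - 525))) - 1*(-4967178))/882188 = (((-225 + 1/(-290))**2 + 2622934 - 155*(-225 + 1/(-290))) + 4967178)*(1/882188) = (((-225 - 1/290)**2 + 2622934 - 155*(-225 - 1/290)) + 4967178)*(1/882188) = (((-65251/290)**2 + 2622934 - 155*(-65251/290)) + 4967178)*(1/882188) = ((4257693001/84100 + 2622934 + 2022781/58) + 4967178)*(1/882188) = (227779474851/84100 + 4967178)*(1/882188) = (645519144651/84100)*(1/882188) = 645519144651/74192010800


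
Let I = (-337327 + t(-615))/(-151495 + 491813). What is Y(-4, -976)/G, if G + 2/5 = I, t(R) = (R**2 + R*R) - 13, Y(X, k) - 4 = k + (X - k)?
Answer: 0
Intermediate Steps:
Y(X, k) = 4 + X (Y(X, k) = 4 + (k + (X - k)) = 4 + X)
t(R) = -13 + 2*R**2 (t(R) = (R**2 + R**2) - 13 = 2*R**2 - 13 = -13 + 2*R**2)
I = 209555/170159 (I = (-337327 + (-13 + 2*(-615)**2))/(-151495 + 491813) = (-337327 + (-13 + 2*378225))/340318 = (-337327 + (-13 + 756450))*(1/340318) = (-337327 + 756437)*(1/340318) = 419110*(1/340318) = 209555/170159 ≈ 1.2315)
G = 707457/850795 (G = -2/5 + 209555/170159 = 707457/850795 ≈ 0.83152)
Y(-4, -976)/G = (4 - 4)/(707457/850795) = 0*(850795/707457) = 0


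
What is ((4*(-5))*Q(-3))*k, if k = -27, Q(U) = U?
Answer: -1620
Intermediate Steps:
((4*(-5))*Q(-3))*k = ((4*(-5))*(-3))*(-27) = -20*(-3)*(-27) = 60*(-27) = -1620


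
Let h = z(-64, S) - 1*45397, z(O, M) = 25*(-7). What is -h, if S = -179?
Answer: 45572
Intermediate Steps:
z(O, M) = -175
h = -45572 (h = -175 - 1*45397 = -175 - 45397 = -45572)
-h = -1*(-45572) = 45572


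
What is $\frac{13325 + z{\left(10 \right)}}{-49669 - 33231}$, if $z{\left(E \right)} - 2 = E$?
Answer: $- \frac{13337}{82900} \approx -0.16088$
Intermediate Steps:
$z{\left(E \right)} = 2 + E$
$\frac{13325 + z{\left(10 \right)}}{-49669 - 33231} = \frac{13325 + \left(2 + 10\right)}{-49669 - 33231} = \frac{13325 + 12}{-82900} = 13337 \left(- \frac{1}{82900}\right) = - \frac{13337}{82900}$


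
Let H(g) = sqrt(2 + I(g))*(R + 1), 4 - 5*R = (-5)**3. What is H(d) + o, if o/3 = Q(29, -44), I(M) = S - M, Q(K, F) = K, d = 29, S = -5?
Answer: 87 + 536*I*sqrt(2)/5 ≈ 87.0 + 151.6*I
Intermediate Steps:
I(M) = -5 - M
o = 87 (o = 3*29 = 87)
R = 129/5 (R = 4/5 - 1/5*(-5)**3 = 4/5 - 1/5*(-125) = 4/5 + 25 = 129/5 ≈ 25.800)
H(g) = 134*sqrt(-3 - g)/5 (H(g) = sqrt(2 + (-5 - g))*(129/5 + 1) = sqrt(-3 - g)*(134/5) = 134*sqrt(-3 - g)/5)
H(d) + o = 134*sqrt(-3 - 1*29)/5 + 87 = 134*sqrt(-3 - 29)/5 + 87 = 134*sqrt(-32)/5 + 87 = 134*(4*I*sqrt(2))/5 + 87 = 536*I*sqrt(2)/5 + 87 = 87 + 536*I*sqrt(2)/5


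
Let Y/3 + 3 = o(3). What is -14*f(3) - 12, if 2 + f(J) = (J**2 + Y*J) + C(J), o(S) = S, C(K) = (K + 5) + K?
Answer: -264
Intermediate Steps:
C(K) = 5 + 2*K (C(K) = (5 + K) + K = 5 + 2*K)
Y = 0 (Y = -9 + 3*3 = -9 + 9 = 0)
f(J) = 3 + J**2 + 2*J (f(J) = -2 + ((J**2 + 0*J) + (5 + 2*J)) = -2 + ((J**2 + 0) + (5 + 2*J)) = -2 + (J**2 + (5 + 2*J)) = -2 + (5 + J**2 + 2*J) = 3 + J**2 + 2*J)
-14*f(3) - 12 = -14*(3 + 3**2 + 2*3) - 12 = -14*(3 + 9 + 6) - 12 = -14*18 - 12 = -252 - 12 = -264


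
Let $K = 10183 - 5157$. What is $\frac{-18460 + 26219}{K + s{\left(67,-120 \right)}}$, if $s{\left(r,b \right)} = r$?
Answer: $\frac{7759}{5093} \approx 1.5235$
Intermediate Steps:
$K = 5026$ ($K = 10183 - 5157 = 5026$)
$\frac{-18460 + 26219}{K + s{\left(67,-120 \right)}} = \frac{-18460 + 26219}{5026 + 67} = \frac{7759}{5093}$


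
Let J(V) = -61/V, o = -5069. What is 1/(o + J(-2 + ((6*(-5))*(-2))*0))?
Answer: -2/10077 ≈ -0.00019847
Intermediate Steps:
1/(o + J(-2 + ((6*(-5))*(-2))*0)) = 1/(-5069 - 61/(-2 + ((6*(-5))*(-2))*0)) = 1/(-5069 - 61/(-2 - 30*(-2)*0)) = 1/(-5069 - 61/(-2 + 60*0)) = 1/(-5069 - 61/(-2 + 0)) = 1/(-5069 - 61/(-2)) = 1/(-5069 - 61*(-1/2)) = 1/(-5069 + 61/2) = 1/(-10077/2) = -2/10077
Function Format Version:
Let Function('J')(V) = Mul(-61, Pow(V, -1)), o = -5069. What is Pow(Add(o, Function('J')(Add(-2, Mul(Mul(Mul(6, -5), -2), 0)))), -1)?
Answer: Rational(-2, 10077) ≈ -0.00019847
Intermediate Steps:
Pow(Add(o, Function('J')(Add(-2, Mul(Mul(Mul(6, -5), -2), 0)))), -1) = Pow(Add(-5069, Mul(-61, Pow(Add(-2, Mul(Mul(Mul(6, -5), -2), 0)), -1))), -1) = Pow(Add(-5069, Mul(-61, Pow(Add(-2, Mul(Mul(-30, -2), 0)), -1))), -1) = Pow(Add(-5069, Mul(-61, Pow(Add(-2, Mul(60, 0)), -1))), -1) = Pow(Add(-5069, Mul(-61, Pow(Add(-2, 0), -1))), -1) = Pow(Add(-5069, Mul(-61, Pow(-2, -1))), -1) = Pow(Add(-5069, Mul(-61, Rational(-1, 2))), -1) = Pow(Add(-5069, Rational(61, 2)), -1) = Pow(Rational(-10077, 2), -1) = Rational(-2, 10077)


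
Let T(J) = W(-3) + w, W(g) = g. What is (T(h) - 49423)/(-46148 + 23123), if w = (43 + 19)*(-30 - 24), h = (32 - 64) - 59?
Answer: 52774/23025 ≈ 2.2920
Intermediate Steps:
h = -91 (h = -32 - 59 = -91)
w = -3348 (w = 62*(-54) = -3348)
T(J) = -3351 (T(J) = -3 - 3348 = -3351)
(T(h) - 49423)/(-46148 + 23123) = (-3351 - 49423)/(-46148 + 23123) = -52774/(-23025) = -52774*(-1/23025) = 52774/23025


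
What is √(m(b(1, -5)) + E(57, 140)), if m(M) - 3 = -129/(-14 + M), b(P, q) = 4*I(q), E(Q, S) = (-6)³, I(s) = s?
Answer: I*√241842/34 ≈ 14.464*I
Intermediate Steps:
E(Q, S) = -216
b(P, q) = 4*q
m(M) = 3 - 129/(-14 + M)
√(m(b(1, -5)) + E(57, 140)) = √(3*(-57 + 4*(-5))/(-14 + 4*(-5)) - 216) = √(3*(-57 - 20)/(-14 - 20) - 216) = √(3*(-77)/(-34) - 216) = √(3*(-1/34)*(-77) - 216) = √(231/34 - 216) = √(-7113/34) = I*√241842/34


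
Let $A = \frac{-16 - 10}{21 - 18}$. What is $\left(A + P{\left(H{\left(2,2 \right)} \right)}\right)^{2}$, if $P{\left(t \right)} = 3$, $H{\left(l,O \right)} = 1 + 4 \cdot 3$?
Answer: $\frac{289}{9} \approx 32.111$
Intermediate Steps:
$H{\left(l,O \right)} = 13$ ($H{\left(l,O \right)} = 1 + 12 = 13$)
$A = - \frac{26}{3}$ ($A = - \frac{26}{21 - 18} = - \frac{26}{3} \approx -8.6667$)
$\left(A + P{\left(H{\left(2,2 \right)} \right)}\right)^{2} = \left(- \frac{26}{3} + 3\right)^{2} = \left(- \frac{17}{3}\right)^{2} = \frac{289}{9}$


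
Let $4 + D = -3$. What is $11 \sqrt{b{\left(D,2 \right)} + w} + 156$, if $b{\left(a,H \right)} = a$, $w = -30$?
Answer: $156 + 11 i \sqrt{37} \approx 156.0 + 66.91 i$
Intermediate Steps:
$D = -7$ ($D = -4 - 3 = -7$)
$11 \sqrt{b{\left(D,2 \right)} + w} + 156 = 11 \sqrt{-7 - 30} + 156 = 11 \sqrt{-37} + 156 = 11 i \sqrt{37} + 156 = 156 + 11 i \sqrt{37}$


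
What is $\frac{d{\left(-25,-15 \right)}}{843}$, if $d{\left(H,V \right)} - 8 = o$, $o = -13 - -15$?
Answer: $\frac{10}{843} \approx 0.011862$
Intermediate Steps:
$o = 2$ ($o = -13 + 15 = 2$)
$d{\left(H,V \right)} = 10$ ($d{\left(H,V \right)} = 8 + 2 = 10$)
$\frac{d{\left(-25,-15 \right)}}{843} = \frac{10}{843}$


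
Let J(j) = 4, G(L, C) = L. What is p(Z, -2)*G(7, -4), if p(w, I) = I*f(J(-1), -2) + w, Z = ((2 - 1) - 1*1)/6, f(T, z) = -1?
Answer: 14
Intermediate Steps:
Z = 0 (Z = (1 - 1)*(⅙) = 0*(⅙) = 0)
p(w, I) = w - I (p(w, I) = I*(-1) + w = -I + w = w - I)
p(Z, -2)*G(7, -4) = (0 - 1*(-2))*7 = (0 + 2)*7 = 2*7 = 14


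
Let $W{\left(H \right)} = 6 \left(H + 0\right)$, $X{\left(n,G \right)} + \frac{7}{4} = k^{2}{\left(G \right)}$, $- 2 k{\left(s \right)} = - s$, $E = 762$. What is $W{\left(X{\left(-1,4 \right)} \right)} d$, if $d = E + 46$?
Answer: $10908$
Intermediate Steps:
$k{\left(s \right)} = \frac{s}{2}$ ($k{\left(s \right)} = - \frac{\left(-1\right) s}{2} = \frac{s}{2}$)
$X{\left(n,G \right)} = - \frac{7}{4} + \frac{G^{2}}{4}$ ($X{\left(n,G \right)} = - \frac{7}{4} + \left(\frac{G}{2}\right)^{2} = - \frac{7}{4} + \frac{G^{2}}{4}$)
$d = 808$ ($d = 762 + 46 = 808$)
$W{\left(H \right)} = 6 H$
$W{\left(X{\left(-1,4 \right)} \right)} d = 6 \left(- \frac{7}{4} + \frac{4^{2}}{4}\right) 808 = 6 \left(- \frac{7}{4} + \frac{1}{4} \cdot 16\right) 808 = 6 \left(- \frac{7}{4} + 4\right) 808 = 6 \cdot \frac{9}{4} \cdot 808 = \frac{27}{2} \cdot 808 = 10908$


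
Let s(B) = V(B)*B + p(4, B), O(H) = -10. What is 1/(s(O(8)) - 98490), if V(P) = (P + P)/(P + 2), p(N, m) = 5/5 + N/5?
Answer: -5/492566 ≈ -1.0151e-5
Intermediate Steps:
p(N, m) = 1 + N/5 (p(N, m) = 5*(⅕) + N*(⅕) = 1 + N/5)
V(P) = 2*P/(2 + P) (V(P) = (2*P)/(2 + P) = 2*P/(2 + P))
s(B) = 9/5 + 2*B²/(2 + B) (s(B) = (2*B/(2 + B))*B + (1 + (⅕)*4) = 2*B²/(2 + B) + (1 + ⅘) = 2*B²/(2 + B) + 9/5 = 9/5 + 2*B²/(2 + B))
1/(s(O(8)) - 98490) = 1/((18 + 9*(-10) + 10*(-10)²)/(5*(2 - 10)) - 98490) = 1/((⅕)*(18 - 90 + 10*100)/(-8) - 98490) = 1/((⅕)*(-⅛)*(18 - 90 + 1000) - 98490) = 1/((⅕)*(-⅛)*928 - 98490) = 1/(-116/5 - 98490) = 1/(-492566/5) = -5/492566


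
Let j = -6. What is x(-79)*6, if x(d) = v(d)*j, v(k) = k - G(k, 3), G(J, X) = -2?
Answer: 2772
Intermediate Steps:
v(k) = 2 + k (v(k) = k - 1*(-2) = k + 2 = 2 + k)
x(d) = -12 - 6*d (x(d) = (2 + d)*(-6) = -12 - 6*d)
x(-79)*6 = (-12 - 6*(-79))*6 = (-12 + 474)*6 = 462*6 = 2772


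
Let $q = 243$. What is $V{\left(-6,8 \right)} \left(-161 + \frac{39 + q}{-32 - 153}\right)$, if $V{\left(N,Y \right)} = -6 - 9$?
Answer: $\frac{90201}{37} \approx 2437.9$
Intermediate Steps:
$V{\left(N,Y \right)} = -15$
$V{\left(-6,8 \right)} \left(-161 + \frac{39 + q}{-32 - 153}\right) = - 15 \left(-161 + \frac{39 + 243}{-32 - 153}\right) = - 15 \left(-161 + \frac{282}{-185}\right) = - 15 \left(-161 + 282 \left(- \frac{1}{185}\right)\right) = - 15 \left(-161 - \frac{282}{185}\right) = \left(-15\right) \left(- \frac{30067}{185}\right) = \frac{90201}{37}$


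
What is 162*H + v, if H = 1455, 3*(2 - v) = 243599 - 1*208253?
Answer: 223930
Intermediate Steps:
v = -11780 (v = 2 - (243599 - 1*208253)/3 = 2 - (243599 - 208253)/3 = 2 - ⅓*35346 = 2 - 11782 = -11780)
162*H + v = 162*1455 - 11780 = 235710 - 11780 = 223930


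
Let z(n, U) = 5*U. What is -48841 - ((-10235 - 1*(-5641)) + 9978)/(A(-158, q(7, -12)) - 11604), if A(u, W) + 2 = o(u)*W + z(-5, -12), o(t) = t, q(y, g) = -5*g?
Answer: -516393201/10573 ≈ -48841.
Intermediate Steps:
A(u, W) = -62 + W*u (A(u, W) = -2 + (u*W + 5*(-12)) = -2 + (W*u - 60) = -2 + (-60 + W*u) = -62 + W*u)
-48841 - ((-10235 - 1*(-5641)) + 9978)/(A(-158, q(7, -12)) - 11604) = -48841 - ((-10235 - 1*(-5641)) + 9978)/((-62 - 5*(-12)*(-158)) - 11604) = -48841 - ((-10235 + 5641) + 9978)/((-62 + 60*(-158)) - 11604) = -48841 - (-4594 + 9978)/((-62 - 9480) - 11604) = -48841 - 5384/(-9542 - 11604) = -48841 - 5384/(-21146) = -48841 - 5384*(-1)/21146 = -48841 - 1*(-2692/10573) = -48841 + 2692/10573 = -516393201/10573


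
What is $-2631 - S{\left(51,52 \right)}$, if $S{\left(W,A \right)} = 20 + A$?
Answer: $-2703$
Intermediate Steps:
$-2631 - S{\left(51,52 \right)} = -2631 - \left(20 + 52\right) = -2631 - 72 = -2703$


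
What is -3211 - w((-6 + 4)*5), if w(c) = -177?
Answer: -3034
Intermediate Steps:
-3211 - w((-6 + 4)*5) = -3211 - 1*(-177) = -3211 + 177 = -3034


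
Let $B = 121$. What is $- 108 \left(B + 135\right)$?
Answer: $-27648$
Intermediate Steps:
$- 108 \left(B + 135\right) = - 108 \left(121 + 135\right) = \left(-108\right) 256 = -27648$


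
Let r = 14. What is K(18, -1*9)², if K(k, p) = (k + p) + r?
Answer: 529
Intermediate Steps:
K(k, p) = 14 + k + p (K(k, p) = (k + p) + 14 = 14 + k + p)
K(18, -1*9)² = (14 + 18 - 1*9)² = (14 + 18 - 9)² = 23² = 529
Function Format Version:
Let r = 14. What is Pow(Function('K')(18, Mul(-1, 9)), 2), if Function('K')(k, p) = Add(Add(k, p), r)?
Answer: 529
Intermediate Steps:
Function('K')(k, p) = Add(14, k, p) (Function('K')(k, p) = Add(Add(k, p), 14) = Add(14, k, p))
Pow(Function('K')(18, Mul(-1, 9)), 2) = Pow(Add(14, 18, Mul(-1, 9)), 2) = Pow(Add(14, 18, -9), 2) = Pow(23, 2) = 529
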